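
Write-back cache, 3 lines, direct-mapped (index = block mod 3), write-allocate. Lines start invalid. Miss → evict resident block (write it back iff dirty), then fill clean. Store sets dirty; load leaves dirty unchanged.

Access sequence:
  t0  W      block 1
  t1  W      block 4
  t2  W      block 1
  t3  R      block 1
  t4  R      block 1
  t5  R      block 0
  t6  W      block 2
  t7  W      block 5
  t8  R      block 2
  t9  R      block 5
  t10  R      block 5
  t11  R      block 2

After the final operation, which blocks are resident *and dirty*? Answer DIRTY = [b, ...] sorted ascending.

DIRTY = [1]

0: W B1 -> L1 miss  d=D]
1: W B4 -> L1 miss wb->B1  d=D]
2: W B1 -> L1 miss wb->B4  d=D]
3: R B1 -> L1 hit  d=D]
4: R B1 -> L1 hit  d=D]
5: R B0 -> L0 miss  d=-]
6: W B2 -> L2 miss  d=D]
7: W B5 -> L2 miss wb->B2  d=D]
8: R B2 -> L2 miss wb->B5  d=-]
9: R B5 -> L2 miss  d=-]
10: R B5 -> L2 hit  d=-]
11: R B2 -> L2 miss  d=-]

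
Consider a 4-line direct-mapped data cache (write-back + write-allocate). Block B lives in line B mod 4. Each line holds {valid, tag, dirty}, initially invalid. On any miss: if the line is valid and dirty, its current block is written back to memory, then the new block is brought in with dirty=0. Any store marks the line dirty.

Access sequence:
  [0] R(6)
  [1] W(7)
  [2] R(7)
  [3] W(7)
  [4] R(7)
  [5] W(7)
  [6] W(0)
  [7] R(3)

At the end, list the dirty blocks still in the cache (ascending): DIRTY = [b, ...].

0: R B6 → L2 miss [-]
1: W B7 → L3 miss [D]
2: R B7 → L3 hit [D]
3: W B7 → L3 hit [D]
4: R B7 → L3 hit [D]
5: W B7 → L3 hit [D]
6: W B0 → L0 miss [D]
7: R B3 → L3 miss wb→B7 [-]

DIRTY = [0]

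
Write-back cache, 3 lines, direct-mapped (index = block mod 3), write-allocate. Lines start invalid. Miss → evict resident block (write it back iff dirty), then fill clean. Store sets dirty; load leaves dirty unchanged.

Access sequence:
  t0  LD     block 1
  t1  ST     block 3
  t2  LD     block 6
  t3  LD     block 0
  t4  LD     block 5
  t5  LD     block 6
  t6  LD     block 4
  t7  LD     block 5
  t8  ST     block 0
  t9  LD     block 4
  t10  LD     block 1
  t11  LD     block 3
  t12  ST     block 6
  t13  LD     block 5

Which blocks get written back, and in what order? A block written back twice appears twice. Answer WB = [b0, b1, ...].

WB = [3, 0]

  0 | R B1 → L1 miss [-]
  1 | W B3 → L0 miss [D]
  2 | R B6 → L0 miss wb→B3 [-]
  3 | R B0 → L0 miss [-]
  4 | R B5 → L2 miss [-]
  5 | R B6 → L0 miss [-]
  6 | R B4 → L1 miss [-]
  7 | R B5 → L2 hit [-]
  8 | W B0 → L0 miss [D]
  9 | R B4 → L1 hit [-]
  10 | R B1 → L1 miss [-]
  11 | R B3 → L0 miss wb→B0 [-]
  12 | W B6 → L0 miss [D]
  13 | R B5 → L2 hit [-]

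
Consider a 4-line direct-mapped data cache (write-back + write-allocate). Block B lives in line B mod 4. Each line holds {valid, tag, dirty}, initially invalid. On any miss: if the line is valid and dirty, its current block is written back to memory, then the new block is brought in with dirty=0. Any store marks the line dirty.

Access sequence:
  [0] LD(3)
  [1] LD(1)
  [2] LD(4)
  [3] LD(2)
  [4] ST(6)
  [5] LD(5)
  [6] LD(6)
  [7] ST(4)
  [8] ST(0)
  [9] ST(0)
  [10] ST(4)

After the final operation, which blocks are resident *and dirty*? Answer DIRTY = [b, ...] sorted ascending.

0: R B3 → L3 miss [-]
1: R B1 → L1 miss [-]
2: R B4 → L0 miss [-]
3: R B2 → L2 miss [-]
4: W B6 → L2 miss [D]
5: R B5 → L1 miss [-]
6: R B6 → L2 hit [D]
7: W B4 → L0 hit [D]
8: W B0 → L0 miss wb→B4 [D]
9: W B0 → L0 hit [D]
10: W B4 → L0 miss wb→B0 [D]

DIRTY = [4, 6]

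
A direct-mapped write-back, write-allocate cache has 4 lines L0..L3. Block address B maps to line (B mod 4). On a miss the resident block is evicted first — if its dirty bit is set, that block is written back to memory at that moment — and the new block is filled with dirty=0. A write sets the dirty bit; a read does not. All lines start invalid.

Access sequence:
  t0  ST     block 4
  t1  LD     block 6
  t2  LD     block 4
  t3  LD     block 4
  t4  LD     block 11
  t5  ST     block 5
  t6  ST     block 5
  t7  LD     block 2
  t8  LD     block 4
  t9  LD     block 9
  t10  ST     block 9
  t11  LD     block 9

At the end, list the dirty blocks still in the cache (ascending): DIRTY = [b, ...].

0: W B4 → L0 miss [D]
1: R B6 → L2 miss [-]
2: R B4 → L0 hit [D]
3: R B4 → L0 hit [D]
4: R B11 → L3 miss [-]
5: W B5 → L1 miss [D]
6: W B5 → L1 hit [D]
7: R B2 → L2 miss [-]
8: R B4 → L0 hit [D]
9: R B9 → L1 miss wb→B5 [-]
10: W B9 → L1 hit [D]
11: R B9 → L1 hit [D]

DIRTY = [4, 9]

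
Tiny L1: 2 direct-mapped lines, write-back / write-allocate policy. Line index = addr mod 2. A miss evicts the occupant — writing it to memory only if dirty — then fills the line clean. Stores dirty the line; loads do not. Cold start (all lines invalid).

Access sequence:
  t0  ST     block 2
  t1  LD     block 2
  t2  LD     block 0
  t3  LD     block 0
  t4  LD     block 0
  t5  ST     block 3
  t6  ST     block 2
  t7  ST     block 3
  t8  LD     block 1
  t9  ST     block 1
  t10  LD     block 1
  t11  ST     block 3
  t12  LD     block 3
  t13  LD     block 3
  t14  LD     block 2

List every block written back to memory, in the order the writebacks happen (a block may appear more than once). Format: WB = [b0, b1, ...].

0: W B2 -> L0 miss  d=D]
1: R B2 -> L0 hit  d=D]
2: R B0 -> L0 miss wb->B2  d=-]
3: R B0 -> L0 hit  d=-]
4: R B0 -> L0 hit  d=-]
5: W B3 -> L1 miss  d=D]
6: W B2 -> L0 miss  d=D]
7: W B3 -> L1 hit  d=D]
8: R B1 -> L1 miss wb->B3  d=-]
9: W B1 -> L1 hit  d=D]
10: R B1 -> L1 hit  d=D]
11: W B3 -> L1 miss wb->B1  d=D]
12: R B3 -> L1 hit  d=D]
13: R B3 -> L1 hit  d=D]
14: R B2 -> L0 hit  d=D]

WB = [2, 3, 1]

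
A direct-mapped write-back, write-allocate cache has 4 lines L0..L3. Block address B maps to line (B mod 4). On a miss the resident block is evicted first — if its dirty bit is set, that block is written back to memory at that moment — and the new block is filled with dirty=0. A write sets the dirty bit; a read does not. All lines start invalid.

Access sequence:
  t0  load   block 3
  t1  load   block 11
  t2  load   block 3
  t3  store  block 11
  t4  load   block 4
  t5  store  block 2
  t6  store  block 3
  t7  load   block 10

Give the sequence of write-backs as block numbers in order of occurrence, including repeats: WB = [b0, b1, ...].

WB = [11, 2]

  0 | R B3 → L3 miss [-]
  1 | R B11 → L3 miss [-]
  2 | R B3 → L3 miss [-]
  3 | W B11 → L3 miss [D]
  4 | R B4 → L0 miss [-]
  5 | W B2 → L2 miss [D]
  6 | W B3 → L3 miss wb→B11 [D]
  7 | R B10 → L2 miss wb→B2 [-]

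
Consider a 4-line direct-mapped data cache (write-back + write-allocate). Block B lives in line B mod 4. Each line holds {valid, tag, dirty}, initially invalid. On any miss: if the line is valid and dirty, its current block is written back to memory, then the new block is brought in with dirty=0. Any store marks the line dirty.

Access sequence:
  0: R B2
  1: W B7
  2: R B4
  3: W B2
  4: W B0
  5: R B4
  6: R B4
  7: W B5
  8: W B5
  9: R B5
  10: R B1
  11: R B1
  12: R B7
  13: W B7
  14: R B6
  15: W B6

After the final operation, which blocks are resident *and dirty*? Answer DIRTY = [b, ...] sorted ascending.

DIRTY = [6, 7]

0: R B2 → L2 miss [-]
1: W B7 → L3 miss [D]
2: R B4 → L0 miss [-]
3: W B2 → L2 hit [D]
4: W B0 → L0 miss [D]
5: R B4 → L0 miss wb→B0 [-]
6: R B4 → L0 hit [-]
7: W B5 → L1 miss [D]
8: W B5 → L1 hit [D]
9: R B5 → L1 hit [D]
10: R B1 → L1 miss wb→B5 [-]
11: R B1 → L1 hit [-]
12: R B7 → L3 hit [D]
13: W B7 → L3 hit [D]
14: R B6 → L2 miss wb→B2 [-]
15: W B6 → L2 hit [D]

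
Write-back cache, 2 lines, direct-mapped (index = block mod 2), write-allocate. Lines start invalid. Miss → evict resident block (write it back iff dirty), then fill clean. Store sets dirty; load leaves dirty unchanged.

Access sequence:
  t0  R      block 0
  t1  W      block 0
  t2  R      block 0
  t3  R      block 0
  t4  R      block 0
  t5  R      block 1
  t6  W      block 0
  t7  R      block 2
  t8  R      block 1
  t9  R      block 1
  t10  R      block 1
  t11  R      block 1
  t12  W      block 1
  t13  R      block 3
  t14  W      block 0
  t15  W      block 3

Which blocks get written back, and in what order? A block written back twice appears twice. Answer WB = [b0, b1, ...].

  0 | R B0 → L0 miss [-]
  1 | W B0 → L0 hit [D]
  2 | R B0 → L0 hit [D]
  3 | R B0 → L0 hit [D]
  4 | R B0 → L0 hit [D]
  5 | R B1 → L1 miss [-]
  6 | W B0 → L0 hit [D]
  7 | R B2 → L0 miss wb→B0 [-]
  8 | R B1 → L1 hit [-]
  9 | R B1 → L1 hit [-]
  10 | R B1 → L1 hit [-]
  11 | R B1 → L1 hit [-]
  12 | W B1 → L1 hit [D]
  13 | R B3 → L1 miss wb→B1 [-]
  14 | W B0 → L0 miss [D]
  15 | W B3 → L1 hit [D]

WB = [0, 1]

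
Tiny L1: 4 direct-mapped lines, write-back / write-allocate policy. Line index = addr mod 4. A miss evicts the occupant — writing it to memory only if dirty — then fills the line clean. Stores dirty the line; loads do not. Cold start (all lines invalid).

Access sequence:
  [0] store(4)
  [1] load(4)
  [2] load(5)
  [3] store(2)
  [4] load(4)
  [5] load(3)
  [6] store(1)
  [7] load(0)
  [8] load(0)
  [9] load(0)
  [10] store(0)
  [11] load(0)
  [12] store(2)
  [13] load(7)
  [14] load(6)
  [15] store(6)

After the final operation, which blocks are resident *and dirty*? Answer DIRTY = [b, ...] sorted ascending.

DIRTY = [0, 1, 6]

0: W B4 -> L0 miss  d=D]
1: R B4 -> L0 hit  d=D]
2: R B5 -> L1 miss  d=-]
3: W B2 -> L2 miss  d=D]
4: R B4 -> L0 hit  d=D]
5: R B3 -> L3 miss  d=-]
6: W B1 -> L1 miss  d=D]
7: R B0 -> L0 miss wb->B4  d=-]
8: R B0 -> L0 hit  d=-]
9: R B0 -> L0 hit  d=-]
10: W B0 -> L0 hit  d=D]
11: R B0 -> L0 hit  d=D]
12: W B2 -> L2 hit  d=D]
13: R B7 -> L3 miss  d=-]
14: R B6 -> L2 miss wb->B2  d=-]
15: W B6 -> L2 hit  d=D]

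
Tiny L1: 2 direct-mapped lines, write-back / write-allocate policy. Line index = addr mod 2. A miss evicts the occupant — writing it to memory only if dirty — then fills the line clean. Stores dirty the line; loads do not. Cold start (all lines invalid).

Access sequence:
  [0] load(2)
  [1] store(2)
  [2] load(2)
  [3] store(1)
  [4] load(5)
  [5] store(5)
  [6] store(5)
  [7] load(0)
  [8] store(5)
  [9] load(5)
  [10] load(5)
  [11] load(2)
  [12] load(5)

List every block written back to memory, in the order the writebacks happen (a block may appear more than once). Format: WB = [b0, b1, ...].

WB = [1, 2]

0: R B2 -> L0 miss  d=-]
1: W B2 -> L0 hit  d=D]
2: R B2 -> L0 hit  d=D]
3: W B1 -> L1 miss  d=D]
4: R B5 -> L1 miss wb->B1  d=-]
5: W B5 -> L1 hit  d=D]
6: W B5 -> L1 hit  d=D]
7: R B0 -> L0 miss wb->B2  d=-]
8: W B5 -> L1 hit  d=D]
9: R B5 -> L1 hit  d=D]
10: R B5 -> L1 hit  d=D]
11: R B2 -> L0 miss  d=-]
12: R B5 -> L1 hit  d=D]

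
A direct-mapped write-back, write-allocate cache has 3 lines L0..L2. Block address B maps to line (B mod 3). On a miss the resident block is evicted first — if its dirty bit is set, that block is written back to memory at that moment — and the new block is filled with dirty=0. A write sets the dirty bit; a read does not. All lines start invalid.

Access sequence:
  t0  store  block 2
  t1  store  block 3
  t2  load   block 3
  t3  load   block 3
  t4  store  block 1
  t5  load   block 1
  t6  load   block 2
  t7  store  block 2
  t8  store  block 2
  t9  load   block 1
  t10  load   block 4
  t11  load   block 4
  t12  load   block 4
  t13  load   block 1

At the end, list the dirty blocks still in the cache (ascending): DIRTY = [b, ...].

  0 | W B2 → L2 miss [D]
  1 | W B3 → L0 miss [D]
  2 | R B3 → L0 hit [D]
  3 | R B3 → L0 hit [D]
  4 | W B1 → L1 miss [D]
  5 | R B1 → L1 hit [D]
  6 | R B2 → L2 hit [D]
  7 | W B2 → L2 hit [D]
  8 | W B2 → L2 hit [D]
  9 | R B1 → L1 hit [D]
  10 | R B4 → L1 miss wb→B1 [-]
  11 | R B4 → L1 hit [-]
  12 | R B4 → L1 hit [-]
  13 | R B1 → L1 miss [-]

DIRTY = [2, 3]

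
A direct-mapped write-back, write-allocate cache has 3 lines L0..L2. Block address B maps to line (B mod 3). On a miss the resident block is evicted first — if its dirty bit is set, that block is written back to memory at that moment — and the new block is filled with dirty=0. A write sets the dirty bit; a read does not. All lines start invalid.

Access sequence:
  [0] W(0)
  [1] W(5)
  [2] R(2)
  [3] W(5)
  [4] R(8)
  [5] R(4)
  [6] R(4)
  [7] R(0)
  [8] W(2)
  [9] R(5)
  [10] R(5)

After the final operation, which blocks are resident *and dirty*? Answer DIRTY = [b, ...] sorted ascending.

0: W B0 → L0 miss [D]
1: W B5 → L2 miss [D]
2: R B2 → L2 miss wb→B5 [-]
3: W B5 → L2 miss [D]
4: R B8 → L2 miss wb→B5 [-]
5: R B4 → L1 miss [-]
6: R B4 → L1 hit [-]
7: R B0 → L0 hit [D]
8: W B2 → L2 miss [D]
9: R B5 → L2 miss wb→B2 [-]
10: R B5 → L2 hit [-]

DIRTY = [0]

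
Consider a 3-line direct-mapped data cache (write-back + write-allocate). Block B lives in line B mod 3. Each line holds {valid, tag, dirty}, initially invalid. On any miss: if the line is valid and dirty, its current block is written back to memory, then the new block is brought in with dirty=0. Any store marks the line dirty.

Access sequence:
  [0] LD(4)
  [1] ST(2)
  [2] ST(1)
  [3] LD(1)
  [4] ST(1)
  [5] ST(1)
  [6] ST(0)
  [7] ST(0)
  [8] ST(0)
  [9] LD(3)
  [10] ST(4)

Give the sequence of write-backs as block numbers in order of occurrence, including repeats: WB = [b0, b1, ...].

WB = [0, 1]

0: R B4 → L1 miss [-]
1: W B2 → L2 miss [D]
2: W B1 → L1 miss [D]
3: R B1 → L1 hit [D]
4: W B1 → L1 hit [D]
5: W B1 → L1 hit [D]
6: W B0 → L0 miss [D]
7: W B0 → L0 hit [D]
8: W B0 → L0 hit [D]
9: R B3 → L0 miss wb→B0 [-]
10: W B4 → L1 miss wb→B1 [D]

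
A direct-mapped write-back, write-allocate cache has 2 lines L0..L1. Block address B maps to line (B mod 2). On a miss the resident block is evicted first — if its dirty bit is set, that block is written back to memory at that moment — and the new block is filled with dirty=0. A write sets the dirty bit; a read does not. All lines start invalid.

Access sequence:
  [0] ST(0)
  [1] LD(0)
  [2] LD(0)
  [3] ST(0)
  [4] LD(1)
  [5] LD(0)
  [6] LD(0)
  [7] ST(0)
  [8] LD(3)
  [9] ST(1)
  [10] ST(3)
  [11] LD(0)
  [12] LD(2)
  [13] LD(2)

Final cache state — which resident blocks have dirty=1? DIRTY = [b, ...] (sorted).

DIRTY = [3]

0: W B0 → L0 miss [D]
1: R B0 → L0 hit [D]
2: R B0 → L0 hit [D]
3: W B0 → L0 hit [D]
4: R B1 → L1 miss [-]
5: R B0 → L0 hit [D]
6: R B0 → L0 hit [D]
7: W B0 → L0 hit [D]
8: R B3 → L1 miss [-]
9: W B1 → L1 miss [D]
10: W B3 → L1 miss wb→B1 [D]
11: R B0 → L0 hit [D]
12: R B2 → L0 miss wb→B0 [-]
13: R B2 → L0 hit [-]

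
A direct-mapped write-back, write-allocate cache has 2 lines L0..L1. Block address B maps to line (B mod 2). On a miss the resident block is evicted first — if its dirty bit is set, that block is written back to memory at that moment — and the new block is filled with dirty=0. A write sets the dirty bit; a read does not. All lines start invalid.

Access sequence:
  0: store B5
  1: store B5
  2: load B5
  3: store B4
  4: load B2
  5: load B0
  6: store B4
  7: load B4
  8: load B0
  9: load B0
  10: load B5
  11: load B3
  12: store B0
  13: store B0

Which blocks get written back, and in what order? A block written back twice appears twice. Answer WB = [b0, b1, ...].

WB = [4, 4, 5]

  0 | W B5 → L1 miss [D]
  1 | W B5 → L1 hit [D]
  2 | R B5 → L1 hit [D]
  3 | W B4 → L0 miss [D]
  4 | R B2 → L0 miss wb→B4 [-]
  5 | R B0 → L0 miss [-]
  6 | W B4 → L0 miss [D]
  7 | R B4 → L0 hit [D]
  8 | R B0 → L0 miss wb→B4 [-]
  9 | R B0 → L0 hit [-]
  10 | R B5 → L1 hit [D]
  11 | R B3 → L1 miss wb→B5 [-]
  12 | W B0 → L0 hit [D]
  13 | W B0 → L0 hit [D]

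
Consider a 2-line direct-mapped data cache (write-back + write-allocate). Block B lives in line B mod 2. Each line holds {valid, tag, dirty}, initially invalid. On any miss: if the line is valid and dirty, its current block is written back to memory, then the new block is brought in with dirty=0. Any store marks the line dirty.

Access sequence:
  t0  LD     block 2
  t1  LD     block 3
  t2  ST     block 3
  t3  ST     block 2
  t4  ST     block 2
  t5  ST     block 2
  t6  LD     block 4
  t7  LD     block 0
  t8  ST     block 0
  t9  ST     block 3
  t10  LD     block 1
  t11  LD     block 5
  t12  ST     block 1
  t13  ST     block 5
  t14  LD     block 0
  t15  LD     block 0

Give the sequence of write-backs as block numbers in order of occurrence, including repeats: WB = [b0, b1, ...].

WB = [2, 3, 1]

0: R B2 → L0 miss [-]
1: R B3 → L1 miss [-]
2: W B3 → L1 hit [D]
3: W B2 → L0 hit [D]
4: W B2 → L0 hit [D]
5: W B2 → L0 hit [D]
6: R B4 → L0 miss wb→B2 [-]
7: R B0 → L0 miss [-]
8: W B0 → L0 hit [D]
9: W B3 → L1 hit [D]
10: R B1 → L1 miss wb→B3 [-]
11: R B5 → L1 miss [-]
12: W B1 → L1 miss [D]
13: W B5 → L1 miss wb→B1 [D]
14: R B0 → L0 hit [D]
15: R B0 → L0 hit [D]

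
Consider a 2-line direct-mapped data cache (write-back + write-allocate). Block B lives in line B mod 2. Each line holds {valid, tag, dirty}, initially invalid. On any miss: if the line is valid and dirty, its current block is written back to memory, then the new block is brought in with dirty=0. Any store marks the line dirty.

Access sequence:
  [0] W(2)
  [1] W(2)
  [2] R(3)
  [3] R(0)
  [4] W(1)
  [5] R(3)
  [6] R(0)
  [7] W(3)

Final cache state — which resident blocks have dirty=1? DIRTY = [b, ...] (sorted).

0: W B2 → L0 miss [D]
1: W B2 → L0 hit [D]
2: R B3 → L1 miss [-]
3: R B0 → L0 miss wb→B2 [-]
4: W B1 → L1 miss [D]
5: R B3 → L1 miss wb→B1 [-]
6: R B0 → L0 hit [-]
7: W B3 → L1 hit [D]

DIRTY = [3]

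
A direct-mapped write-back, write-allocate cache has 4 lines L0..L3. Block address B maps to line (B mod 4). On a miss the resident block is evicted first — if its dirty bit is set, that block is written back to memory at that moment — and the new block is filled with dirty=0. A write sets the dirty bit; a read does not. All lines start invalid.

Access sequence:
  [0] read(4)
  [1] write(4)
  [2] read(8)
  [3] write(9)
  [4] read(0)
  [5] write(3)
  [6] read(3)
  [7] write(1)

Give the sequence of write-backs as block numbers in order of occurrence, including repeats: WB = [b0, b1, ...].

WB = [4, 9]

  0 | R B4 → L0 miss [-]
  1 | W B4 → L0 hit [D]
  2 | R B8 → L0 miss wb→B4 [-]
  3 | W B9 → L1 miss [D]
  4 | R B0 → L0 miss [-]
  5 | W B3 → L3 miss [D]
  6 | R B3 → L3 hit [D]
  7 | W B1 → L1 miss wb→B9 [D]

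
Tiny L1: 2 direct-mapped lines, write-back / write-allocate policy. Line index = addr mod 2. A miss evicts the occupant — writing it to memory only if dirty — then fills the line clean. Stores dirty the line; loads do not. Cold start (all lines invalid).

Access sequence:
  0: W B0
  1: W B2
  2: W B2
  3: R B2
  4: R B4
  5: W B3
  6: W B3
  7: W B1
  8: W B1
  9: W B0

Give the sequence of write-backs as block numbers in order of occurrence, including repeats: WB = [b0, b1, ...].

0: W B0 -> L0 miss  d=D]
1: W B2 -> L0 miss wb->B0  d=D]
2: W B2 -> L0 hit  d=D]
3: R B2 -> L0 hit  d=D]
4: R B4 -> L0 miss wb->B2  d=-]
5: W B3 -> L1 miss  d=D]
6: W B3 -> L1 hit  d=D]
7: W B1 -> L1 miss wb->B3  d=D]
8: W B1 -> L1 hit  d=D]
9: W B0 -> L0 miss  d=D]

WB = [0, 2, 3]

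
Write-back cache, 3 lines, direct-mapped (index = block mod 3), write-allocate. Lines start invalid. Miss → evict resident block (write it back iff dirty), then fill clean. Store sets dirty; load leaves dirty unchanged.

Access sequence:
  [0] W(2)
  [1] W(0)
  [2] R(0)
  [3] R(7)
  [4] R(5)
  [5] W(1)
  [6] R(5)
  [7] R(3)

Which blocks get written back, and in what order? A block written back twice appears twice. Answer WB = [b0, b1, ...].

WB = [2, 0]

  0 | W B2 → L2 miss [D]
  1 | W B0 → L0 miss [D]
  2 | R B0 → L0 hit [D]
  3 | R B7 → L1 miss [-]
  4 | R B5 → L2 miss wb→B2 [-]
  5 | W B1 → L1 miss [D]
  6 | R B5 → L2 hit [-]
  7 | R B3 → L0 miss wb→B0 [-]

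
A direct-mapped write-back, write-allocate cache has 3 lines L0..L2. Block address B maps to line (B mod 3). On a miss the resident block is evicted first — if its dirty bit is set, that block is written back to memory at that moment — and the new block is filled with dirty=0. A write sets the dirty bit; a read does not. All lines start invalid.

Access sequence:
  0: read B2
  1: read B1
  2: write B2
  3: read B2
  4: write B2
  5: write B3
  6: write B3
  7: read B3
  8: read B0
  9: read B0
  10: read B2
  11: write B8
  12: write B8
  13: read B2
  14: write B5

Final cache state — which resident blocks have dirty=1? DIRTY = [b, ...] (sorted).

0: R B2 → L2 miss [-]
1: R B1 → L1 miss [-]
2: W B2 → L2 hit [D]
3: R B2 → L2 hit [D]
4: W B2 → L2 hit [D]
5: W B3 → L0 miss [D]
6: W B3 → L0 hit [D]
7: R B3 → L0 hit [D]
8: R B0 → L0 miss wb→B3 [-]
9: R B0 → L0 hit [-]
10: R B2 → L2 hit [D]
11: W B8 → L2 miss wb→B2 [D]
12: W B8 → L2 hit [D]
13: R B2 → L2 miss wb→B8 [-]
14: W B5 → L2 miss [D]

DIRTY = [5]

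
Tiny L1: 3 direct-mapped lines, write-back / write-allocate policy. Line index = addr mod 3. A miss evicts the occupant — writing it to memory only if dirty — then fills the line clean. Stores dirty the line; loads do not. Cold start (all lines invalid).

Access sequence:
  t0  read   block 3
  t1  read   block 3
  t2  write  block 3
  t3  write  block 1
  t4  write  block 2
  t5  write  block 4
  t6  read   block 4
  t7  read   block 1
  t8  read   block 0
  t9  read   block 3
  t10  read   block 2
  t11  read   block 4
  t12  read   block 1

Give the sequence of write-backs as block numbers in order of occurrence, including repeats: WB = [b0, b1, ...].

WB = [1, 4, 3]

0: R B3 -> L0 miss  d=-]
1: R B3 -> L0 hit  d=-]
2: W B3 -> L0 hit  d=D]
3: W B1 -> L1 miss  d=D]
4: W B2 -> L2 miss  d=D]
5: W B4 -> L1 miss wb->B1  d=D]
6: R B4 -> L1 hit  d=D]
7: R B1 -> L1 miss wb->B4  d=-]
8: R B0 -> L0 miss wb->B3  d=-]
9: R B3 -> L0 miss  d=-]
10: R B2 -> L2 hit  d=D]
11: R B4 -> L1 miss  d=-]
12: R B1 -> L1 miss  d=-]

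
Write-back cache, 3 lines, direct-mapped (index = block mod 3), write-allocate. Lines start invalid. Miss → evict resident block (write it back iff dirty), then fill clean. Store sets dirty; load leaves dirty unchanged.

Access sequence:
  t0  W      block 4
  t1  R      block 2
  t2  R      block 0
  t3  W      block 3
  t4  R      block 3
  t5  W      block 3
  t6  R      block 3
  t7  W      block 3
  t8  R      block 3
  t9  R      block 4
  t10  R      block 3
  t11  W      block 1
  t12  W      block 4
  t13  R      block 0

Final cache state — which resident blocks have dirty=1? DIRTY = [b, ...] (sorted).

0: W B4 → L1 miss [D]
1: R B2 → L2 miss [-]
2: R B0 → L0 miss [-]
3: W B3 → L0 miss [D]
4: R B3 → L0 hit [D]
5: W B3 → L0 hit [D]
6: R B3 → L0 hit [D]
7: W B3 → L0 hit [D]
8: R B3 → L0 hit [D]
9: R B4 → L1 hit [D]
10: R B3 → L0 hit [D]
11: W B1 → L1 miss wb→B4 [D]
12: W B4 → L1 miss wb→B1 [D]
13: R B0 → L0 miss wb→B3 [-]

DIRTY = [4]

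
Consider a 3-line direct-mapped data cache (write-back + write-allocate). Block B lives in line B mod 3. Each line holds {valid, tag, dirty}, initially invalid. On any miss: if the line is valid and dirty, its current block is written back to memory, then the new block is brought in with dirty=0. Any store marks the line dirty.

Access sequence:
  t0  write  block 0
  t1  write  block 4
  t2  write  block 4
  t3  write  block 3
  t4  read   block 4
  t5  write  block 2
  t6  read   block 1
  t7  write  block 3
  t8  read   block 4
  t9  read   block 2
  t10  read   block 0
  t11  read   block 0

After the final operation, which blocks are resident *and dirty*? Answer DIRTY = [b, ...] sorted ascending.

0: W B0 → L0 miss [D]
1: W B4 → L1 miss [D]
2: W B4 → L1 hit [D]
3: W B3 → L0 miss wb→B0 [D]
4: R B4 → L1 hit [D]
5: W B2 → L2 miss [D]
6: R B1 → L1 miss wb→B4 [-]
7: W B3 → L0 hit [D]
8: R B4 → L1 miss [-]
9: R B2 → L2 hit [D]
10: R B0 → L0 miss wb→B3 [-]
11: R B0 → L0 hit [-]

DIRTY = [2]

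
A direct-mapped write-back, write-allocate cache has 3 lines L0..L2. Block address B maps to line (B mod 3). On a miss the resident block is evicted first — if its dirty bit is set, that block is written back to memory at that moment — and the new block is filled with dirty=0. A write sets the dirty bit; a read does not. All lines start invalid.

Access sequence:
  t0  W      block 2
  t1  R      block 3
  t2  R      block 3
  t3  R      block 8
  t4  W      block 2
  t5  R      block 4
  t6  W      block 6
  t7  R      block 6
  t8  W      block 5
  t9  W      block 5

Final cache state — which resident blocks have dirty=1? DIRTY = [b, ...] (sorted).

0: W B2 → L2 miss [D]
1: R B3 → L0 miss [-]
2: R B3 → L0 hit [-]
3: R B8 → L2 miss wb→B2 [-]
4: W B2 → L2 miss [D]
5: R B4 → L1 miss [-]
6: W B6 → L0 miss [D]
7: R B6 → L0 hit [D]
8: W B5 → L2 miss wb→B2 [D]
9: W B5 → L2 hit [D]

DIRTY = [5, 6]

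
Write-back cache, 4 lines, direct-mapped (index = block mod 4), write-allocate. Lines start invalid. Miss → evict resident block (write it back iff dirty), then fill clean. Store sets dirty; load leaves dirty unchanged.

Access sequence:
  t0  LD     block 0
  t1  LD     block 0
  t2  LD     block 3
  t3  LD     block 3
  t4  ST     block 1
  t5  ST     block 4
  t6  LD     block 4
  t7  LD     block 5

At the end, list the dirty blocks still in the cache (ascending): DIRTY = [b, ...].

DIRTY = [4]

0: R B0 → L0 miss [-]
1: R B0 → L0 hit [-]
2: R B3 → L3 miss [-]
3: R B3 → L3 hit [-]
4: W B1 → L1 miss [D]
5: W B4 → L0 miss [D]
6: R B4 → L0 hit [D]
7: R B5 → L1 miss wb→B1 [-]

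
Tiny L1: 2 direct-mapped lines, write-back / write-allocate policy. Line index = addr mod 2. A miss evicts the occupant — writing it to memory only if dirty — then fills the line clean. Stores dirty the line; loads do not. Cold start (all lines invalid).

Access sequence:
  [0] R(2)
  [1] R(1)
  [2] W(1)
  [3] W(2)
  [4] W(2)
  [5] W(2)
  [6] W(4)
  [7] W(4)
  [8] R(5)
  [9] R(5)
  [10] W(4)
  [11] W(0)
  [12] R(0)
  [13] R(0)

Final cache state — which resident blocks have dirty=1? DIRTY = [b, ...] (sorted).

0: R B2 → L0 miss [-]
1: R B1 → L1 miss [-]
2: W B1 → L1 hit [D]
3: W B2 → L0 hit [D]
4: W B2 → L0 hit [D]
5: W B2 → L0 hit [D]
6: W B4 → L0 miss wb→B2 [D]
7: W B4 → L0 hit [D]
8: R B5 → L1 miss wb→B1 [-]
9: R B5 → L1 hit [-]
10: W B4 → L0 hit [D]
11: W B0 → L0 miss wb→B4 [D]
12: R B0 → L0 hit [D]
13: R B0 → L0 hit [D]

DIRTY = [0]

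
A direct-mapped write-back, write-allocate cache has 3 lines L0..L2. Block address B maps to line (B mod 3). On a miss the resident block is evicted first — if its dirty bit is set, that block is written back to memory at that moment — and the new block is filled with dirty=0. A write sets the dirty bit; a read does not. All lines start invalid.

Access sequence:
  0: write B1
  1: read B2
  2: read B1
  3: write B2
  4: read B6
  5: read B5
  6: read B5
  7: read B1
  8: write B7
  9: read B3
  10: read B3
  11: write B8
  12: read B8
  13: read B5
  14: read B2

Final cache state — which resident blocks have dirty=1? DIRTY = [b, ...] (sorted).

0: W B1 → L1 miss [D]
1: R B2 → L2 miss [-]
2: R B1 → L1 hit [D]
3: W B2 → L2 hit [D]
4: R B6 → L0 miss [-]
5: R B5 → L2 miss wb→B2 [-]
6: R B5 → L2 hit [-]
7: R B1 → L1 hit [D]
8: W B7 → L1 miss wb→B1 [D]
9: R B3 → L0 miss [-]
10: R B3 → L0 hit [-]
11: W B8 → L2 miss [D]
12: R B8 → L2 hit [D]
13: R B5 → L2 miss wb→B8 [-]
14: R B2 → L2 miss [-]

DIRTY = [7]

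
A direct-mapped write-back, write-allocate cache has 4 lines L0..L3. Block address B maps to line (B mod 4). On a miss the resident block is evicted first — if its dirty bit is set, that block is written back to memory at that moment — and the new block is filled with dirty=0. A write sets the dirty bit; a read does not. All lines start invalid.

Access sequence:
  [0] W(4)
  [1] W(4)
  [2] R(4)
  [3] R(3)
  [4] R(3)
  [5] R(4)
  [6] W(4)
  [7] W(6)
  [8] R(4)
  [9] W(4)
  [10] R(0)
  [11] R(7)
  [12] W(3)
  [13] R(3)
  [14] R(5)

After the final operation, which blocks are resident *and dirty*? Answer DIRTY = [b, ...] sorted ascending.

DIRTY = [3, 6]

0: W B4 -> L0 miss  d=D]
1: W B4 -> L0 hit  d=D]
2: R B4 -> L0 hit  d=D]
3: R B3 -> L3 miss  d=-]
4: R B3 -> L3 hit  d=-]
5: R B4 -> L0 hit  d=D]
6: W B4 -> L0 hit  d=D]
7: W B6 -> L2 miss  d=D]
8: R B4 -> L0 hit  d=D]
9: W B4 -> L0 hit  d=D]
10: R B0 -> L0 miss wb->B4  d=-]
11: R B7 -> L3 miss  d=-]
12: W B3 -> L3 miss  d=D]
13: R B3 -> L3 hit  d=D]
14: R B5 -> L1 miss  d=-]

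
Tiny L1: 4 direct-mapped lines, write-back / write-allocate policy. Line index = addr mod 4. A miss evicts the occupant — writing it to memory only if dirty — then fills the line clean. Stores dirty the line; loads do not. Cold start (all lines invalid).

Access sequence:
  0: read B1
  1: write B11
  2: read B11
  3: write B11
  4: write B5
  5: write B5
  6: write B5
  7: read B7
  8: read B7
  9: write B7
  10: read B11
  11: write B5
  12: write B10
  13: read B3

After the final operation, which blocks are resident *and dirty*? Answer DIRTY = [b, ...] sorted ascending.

DIRTY = [5, 10]

0: R B1 → L1 miss [-]
1: W B11 → L3 miss [D]
2: R B11 → L3 hit [D]
3: W B11 → L3 hit [D]
4: W B5 → L1 miss [D]
5: W B5 → L1 hit [D]
6: W B5 → L1 hit [D]
7: R B7 → L3 miss wb→B11 [-]
8: R B7 → L3 hit [-]
9: W B7 → L3 hit [D]
10: R B11 → L3 miss wb→B7 [-]
11: W B5 → L1 hit [D]
12: W B10 → L2 miss [D]
13: R B3 → L3 miss [-]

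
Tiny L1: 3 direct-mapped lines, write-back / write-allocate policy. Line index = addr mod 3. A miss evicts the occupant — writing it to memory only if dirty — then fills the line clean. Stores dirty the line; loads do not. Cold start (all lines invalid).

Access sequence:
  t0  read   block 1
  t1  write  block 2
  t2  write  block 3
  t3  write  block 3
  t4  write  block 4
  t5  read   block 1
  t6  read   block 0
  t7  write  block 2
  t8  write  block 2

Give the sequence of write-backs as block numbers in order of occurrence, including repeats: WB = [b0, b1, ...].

  0 | R B1 → L1 miss [-]
  1 | W B2 → L2 miss [D]
  2 | W B3 → L0 miss [D]
  3 | W B3 → L0 hit [D]
  4 | W B4 → L1 miss [D]
  5 | R B1 → L1 miss wb→B4 [-]
  6 | R B0 → L0 miss wb→B3 [-]
  7 | W B2 → L2 hit [D]
  8 | W B2 → L2 hit [D]

WB = [4, 3]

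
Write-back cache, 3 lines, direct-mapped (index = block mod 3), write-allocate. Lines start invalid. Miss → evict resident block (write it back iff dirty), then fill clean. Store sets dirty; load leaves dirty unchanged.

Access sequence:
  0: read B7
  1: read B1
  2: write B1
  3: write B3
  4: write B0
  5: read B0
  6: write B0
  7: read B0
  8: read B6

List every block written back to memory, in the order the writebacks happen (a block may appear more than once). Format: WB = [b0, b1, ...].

WB = [3, 0]

0: R B7 -> L1 miss  d=-]
1: R B1 -> L1 miss  d=-]
2: W B1 -> L1 hit  d=D]
3: W B3 -> L0 miss  d=D]
4: W B0 -> L0 miss wb->B3  d=D]
5: R B0 -> L0 hit  d=D]
6: W B0 -> L0 hit  d=D]
7: R B0 -> L0 hit  d=D]
8: R B6 -> L0 miss wb->B0  d=-]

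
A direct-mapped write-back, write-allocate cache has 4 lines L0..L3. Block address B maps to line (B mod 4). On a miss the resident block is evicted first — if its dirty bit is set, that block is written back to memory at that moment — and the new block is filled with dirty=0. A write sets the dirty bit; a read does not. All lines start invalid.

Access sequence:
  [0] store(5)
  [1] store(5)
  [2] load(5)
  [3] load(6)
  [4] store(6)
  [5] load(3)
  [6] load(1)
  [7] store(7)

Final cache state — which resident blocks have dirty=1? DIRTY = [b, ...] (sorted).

  0 | W B5 → L1 miss [D]
  1 | W B5 → L1 hit [D]
  2 | R B5 → L1 hit [D]
  3 | R B6 → L2 miss [-]
  4 | W B6 → L2 hit [D]
  5 | R B3 → L3 miss [-]
  6 | R B1 → L1 miss wb→B5 [-]
  7 | W B7 → L3 miss [D]

DIRTY = [6, 7]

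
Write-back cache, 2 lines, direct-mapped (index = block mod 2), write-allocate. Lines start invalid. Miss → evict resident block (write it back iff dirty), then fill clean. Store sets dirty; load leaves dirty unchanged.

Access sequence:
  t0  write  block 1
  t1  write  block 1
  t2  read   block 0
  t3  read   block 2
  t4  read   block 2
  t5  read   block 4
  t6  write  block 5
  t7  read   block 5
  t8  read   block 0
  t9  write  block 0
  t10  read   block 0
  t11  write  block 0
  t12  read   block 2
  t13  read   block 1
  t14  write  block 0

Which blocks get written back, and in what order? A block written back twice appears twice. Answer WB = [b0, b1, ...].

WB = [1, 0, 5]

0: W B1 → L1 miss [D]
1: W B1 → L1 hit [D]
2: R B0 → L0 miss [-]
3: R B2 → L0 miss [-]
4: R B2 → L0 hit [-]
5: R B4 → L0 miss [-]
6: W B5 → L1 miss wb→B1 [D]
7: R B5 → L1 hit [D]
8: R B0 → L0 miss [-]
9: W B0 → L0 hit [D]
10: R B0 → L0 hit [D]
11: W B0 → L0 hit [D]
12: R B2 → L0 miss wb→B0 [-]
13: R B1 → L1 miss wb→B5 [-]
14: W B0 → L0 miss [D]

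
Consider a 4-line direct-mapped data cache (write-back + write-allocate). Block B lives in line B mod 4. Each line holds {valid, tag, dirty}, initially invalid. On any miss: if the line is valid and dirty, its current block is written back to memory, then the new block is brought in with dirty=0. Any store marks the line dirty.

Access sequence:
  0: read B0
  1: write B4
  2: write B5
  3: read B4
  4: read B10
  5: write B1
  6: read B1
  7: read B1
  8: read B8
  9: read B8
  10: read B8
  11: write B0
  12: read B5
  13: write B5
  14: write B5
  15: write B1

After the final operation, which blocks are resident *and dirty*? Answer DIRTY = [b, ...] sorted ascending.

DIRTY = [0, 1]

0: R B0 → L0 miss [-]
1: W B4 → L0 miss [D]
2: W B5 → L1 miss [D]
3: R B4 → L0 hit [D]
4: R B10 → L2 miss [-]
5: W B1 → L1 miss wb→B5 [D]
6: R B1 → L1 hit [D]
7: R B1 → L1 hit [D]
8: R B8 → L0 miss wb→B4 [-]
9: R B8 → L0 hit [-]
10: R B8 → L0 hit [-]
11: W B0 → L0 miss [D]
12: R B5 → L1 miss wb→B1 [-]
13: W B5 → L1 hit [D]
14: W B5 → L1 hit [D]
15: W B1 → L1 miss wb→B5 [D]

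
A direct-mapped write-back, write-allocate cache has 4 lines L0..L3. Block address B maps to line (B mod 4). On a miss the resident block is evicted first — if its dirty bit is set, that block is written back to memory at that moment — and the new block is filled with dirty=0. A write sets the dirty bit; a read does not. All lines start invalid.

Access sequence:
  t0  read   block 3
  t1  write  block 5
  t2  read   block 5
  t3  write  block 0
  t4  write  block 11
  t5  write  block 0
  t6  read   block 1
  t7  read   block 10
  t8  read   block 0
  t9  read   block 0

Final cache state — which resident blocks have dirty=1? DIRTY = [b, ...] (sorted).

DIRTY = [0, 11]

0: R B3 -> L3 miss  d=-]
1: W B5 -> L1 miss  d=D]
2: R B5 -> L1 hit  d=D]
3: W B0 -> L0 miss  d=D]
4: W B11 -> L3 miss  d=D]
5: W B0 -> L0 hit  d=D]
6: R B1 -> L1 miss wb->B5  d=-]
7: R B10 -> L2 miss  d=-]
8: R B0 -> L0 hit  d=D]
9: R B0 -> L0 hit  d=D]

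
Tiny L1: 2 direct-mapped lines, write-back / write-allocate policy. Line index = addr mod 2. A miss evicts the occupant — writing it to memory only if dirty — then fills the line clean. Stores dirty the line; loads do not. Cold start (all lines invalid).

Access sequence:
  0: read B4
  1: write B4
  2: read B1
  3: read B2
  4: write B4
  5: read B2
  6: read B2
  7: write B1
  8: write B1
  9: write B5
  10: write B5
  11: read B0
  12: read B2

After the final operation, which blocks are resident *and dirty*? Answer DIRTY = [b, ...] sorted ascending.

DIRTY = [5]

  0 | R B4 → L0 miss [-]
  1 | W B4 → L0 hit [D]
  2 | R B1 → L1 miss [-]
  3 | R B2 → L0 miss wb→B4 [-]
  4 | W B4 → L0 miss [D]
  5 | R B2 → L0 miss wb→B4 [-]
  6 | R B2 → L0 hit [-]
  7 | W B1 → L1 hit [D]
  8 | W B1 → L1 hit [D]
  9 | W B5 → L1 miss wb→B1 [D]
  10 | W B5 → L1 hit [D]
  11 | R B0 → L0 miss [-]
  12 | R B2 → L0 miss [-]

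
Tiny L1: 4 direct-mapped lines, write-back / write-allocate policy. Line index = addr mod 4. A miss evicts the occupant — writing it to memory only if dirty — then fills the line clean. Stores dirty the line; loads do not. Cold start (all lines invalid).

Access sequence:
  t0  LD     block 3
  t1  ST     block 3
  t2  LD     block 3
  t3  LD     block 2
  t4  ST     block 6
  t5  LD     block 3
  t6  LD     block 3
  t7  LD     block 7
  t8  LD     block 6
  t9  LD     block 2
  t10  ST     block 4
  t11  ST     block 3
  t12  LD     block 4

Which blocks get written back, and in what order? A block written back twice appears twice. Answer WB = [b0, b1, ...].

WB = [3, 6]

0: R B3 -> L3 miss  d=-]
1: W B3 -> L3 hit  d=D]
2: R B3 -> L3 hit  d=D]
3: R B2 -> L2 miss  d=-]
4: W B6 -> L2 miss  d=D]
5: R B3 -> L3 hit  d=D]
6: R B3 -> L3 hit  d=D]
7: R B7 -> L3 miss wb->B3  d=-]
8: R B6 -> L2 hit  d=D]
9: R B2 -> L2 miss wb->B6  d=-]
10: W B4 -> L0 miss  d=D]
11: W B3 -> L3 miss  d=D]
12: R B4 -> L0 hit  d=D]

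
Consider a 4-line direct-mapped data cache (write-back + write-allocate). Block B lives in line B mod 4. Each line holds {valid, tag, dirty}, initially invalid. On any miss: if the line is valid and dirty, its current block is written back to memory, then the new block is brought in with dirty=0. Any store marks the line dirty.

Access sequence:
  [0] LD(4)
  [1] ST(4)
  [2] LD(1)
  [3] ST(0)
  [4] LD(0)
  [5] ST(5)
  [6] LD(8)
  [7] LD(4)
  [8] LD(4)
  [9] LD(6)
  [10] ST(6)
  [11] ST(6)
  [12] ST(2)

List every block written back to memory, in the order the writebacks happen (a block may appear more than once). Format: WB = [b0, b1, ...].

WB = [4, 0, 6]

0: R B4 -> L0 miss  d=-]
1: W B4 -> L0 hit  d=D]
2: R B1 -> L1 miss  d=-]
3: W B0 -> L0 miss wb->B4  d=D]
4: R B0 -> L0 hit  d=D]
5: W B5 -> L1 miss  d=D]
6: R B8 -> L0 miss wb->B0  d=-]
7: R B4 -> L0 miss  d=-]
8: R B4 -> L0 hit  d=-]
9: R B6 -> L2 miss  d=-]
10: W B6 -> L2 hit  d=D]
11: W B6 -> L2 hit  d=D]
12: W B2 -> L2 miss wb->B6  d=D]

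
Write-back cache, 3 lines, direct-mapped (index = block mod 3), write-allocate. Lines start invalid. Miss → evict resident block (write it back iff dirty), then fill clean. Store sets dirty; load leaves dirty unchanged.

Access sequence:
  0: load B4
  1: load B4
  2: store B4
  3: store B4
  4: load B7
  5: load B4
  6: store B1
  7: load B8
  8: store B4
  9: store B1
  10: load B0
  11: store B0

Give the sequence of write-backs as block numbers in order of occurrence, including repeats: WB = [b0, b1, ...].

  0 | R B4 → L1 miss [-]
  1 | R B4 → L1 hit [-]
  2 | W B4 → L1 hit [D]
  3 | W B4 → L1 hit [D]
  4 | R B7 → L1 miss wb→B4 [-]
  5 | R B4 → L1 miss [-]
  6 | W B1 → L1 miss [D]
  7 | R B8 → L2 miss [-]
  8 | W B4 → L1 miss wb→B1 [D]
  9 | W B1 → L1 miss wb→B4 [D]
  10 | R B0 → L0 miss [-]
  11 | W B0 → L0 hit [D]

WB = [4, 1, 4]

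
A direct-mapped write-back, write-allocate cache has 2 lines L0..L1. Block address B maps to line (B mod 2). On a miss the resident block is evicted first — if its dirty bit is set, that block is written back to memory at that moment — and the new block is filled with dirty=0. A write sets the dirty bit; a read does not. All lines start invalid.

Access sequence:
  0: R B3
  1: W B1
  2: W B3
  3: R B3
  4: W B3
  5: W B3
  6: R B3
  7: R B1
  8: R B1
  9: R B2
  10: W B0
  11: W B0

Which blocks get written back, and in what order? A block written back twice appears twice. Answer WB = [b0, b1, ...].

0: R B3 -> L1 miss  d=-]
1: W B1 -> L1 miss  d=D]
2: W B3 -> L1 miss wb->B1  d=D]
3: R B3 -> L1 hit  d=D]
4: W B3 -> L1 hit  d=D]
5: W B3 -> L1 hit  d=D]
6: R B3 -> L1 hit  d=D]
7: R B1 -> L1 miss wb->B3  d=-]
8: R B1 -> L1 hit  d=-]
9: R B2 -> L0 miss  d=-]
10: W B0 -> L0 miss  d=D]
11: W B0 -> L0 hit  d=D]

WB = [1, 3]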